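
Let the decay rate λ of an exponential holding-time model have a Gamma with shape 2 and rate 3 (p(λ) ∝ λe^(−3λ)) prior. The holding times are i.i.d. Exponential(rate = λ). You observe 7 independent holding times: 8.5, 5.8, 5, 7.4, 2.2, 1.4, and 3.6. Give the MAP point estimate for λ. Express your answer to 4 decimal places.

λ̂_MAP = 0.2168

The Exponential(rate=λ) likelihood is ∝ λ^n e^(−λΣtᵢ). Here n = 7 and Σtᵢ = 8.5 + 5.8 + 5 + 7.4 + 2.2 + 1.4 + 3.6 = 33.9.
Posterior ∝ λe^(−3λ) · λ^7e^(−33.9λ) = λ^8e^(−36.9λ), i.e. Gamma(9, 36.9).
Mode = (a−1)/b = 8/36.9 ≈ 0.2168.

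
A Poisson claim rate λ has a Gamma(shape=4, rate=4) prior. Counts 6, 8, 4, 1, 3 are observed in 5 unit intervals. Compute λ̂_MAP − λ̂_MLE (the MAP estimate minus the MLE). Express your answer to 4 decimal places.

Σxᵢ = 22. Posterior is Gamma(26, 9); MAP = (26−1)/9 = 25/9 ≈ 2.77778.
MLE = x̄ = 22/5 ≈ 4.40000.
Difference = 25/9 − 22/5 = -73/45 ≈ -1.6222.

MAP − MLE = -1.6222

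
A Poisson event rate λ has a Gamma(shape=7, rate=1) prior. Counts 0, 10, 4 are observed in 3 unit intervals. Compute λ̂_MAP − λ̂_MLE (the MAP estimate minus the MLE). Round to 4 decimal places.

Σxᵢ = 14. Posterior is Gamma(21, 4); MAP = (21−1)/4 = 20/4 ≈ 5.00000.
MLE = x̄ = 14/3 ≈ 4.66667.
Difference = 20/4 − 14/3 = 1/3 ≈ 0.3333.

MAP − MLE = 0.3333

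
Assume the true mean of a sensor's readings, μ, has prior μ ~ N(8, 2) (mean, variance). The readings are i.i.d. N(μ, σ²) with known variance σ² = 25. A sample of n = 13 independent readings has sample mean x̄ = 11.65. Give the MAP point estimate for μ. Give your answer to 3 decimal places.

n = 13, x̄ = 11.65.
For a Normal prior and Normal likelihood with known variance, the posterior is Normal; its mode equals its mean, the precision-weighted average.
Prior precision 1/σ₀² = 1/2 = 0.5; data precision n/σ² = 13/25 = 0.52.
μ̂ = (0.5·8 + 0.52·11.65) / (0.5 + 0.52) = 10.058/1.02 = 5029/510 ≈ 9.861.

μ̂_MAP = 9.861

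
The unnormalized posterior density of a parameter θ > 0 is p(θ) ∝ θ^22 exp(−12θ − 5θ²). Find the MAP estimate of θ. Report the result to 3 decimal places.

θ̂_MAP = 1.000

ℓ'(θ) = 22/θ − 12 − 10θ. Setting this to zero and multiplying by θ: 10θ² + 12θ − 22 = 0.
θ = (−12 + √(12² + 4·10·22)) / (2·10) = (−12 + √1024) / 20 = (−12 + 32)/20 = 1.
ℓ''(θ) = −22/θ² − 10 < 0, confirming a maximum.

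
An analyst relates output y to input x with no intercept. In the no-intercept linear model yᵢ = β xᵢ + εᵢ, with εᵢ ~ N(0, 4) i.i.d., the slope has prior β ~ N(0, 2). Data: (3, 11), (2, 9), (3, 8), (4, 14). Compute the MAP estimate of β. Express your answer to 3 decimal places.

log p(β | y) = −Σ(yᵢ − βxᵢ)²/(2·4) − β²/(2·2) + const.
Setting the derivative to zero: Σxᵢ(yᵢ − βxᵢ)/4 − β/2 = 0, so β = Σxᵢyᵢ / (Σxᵢ² + σ²/τ²).
Σxᵢyᵢ = 3·11 + 2·9 + 3·8 + 4·14 = 131; Σxᵢ² = 38; σ²/τ² = 2.
β̂_MAP = 131 / (38 + 2) = 131/40 ≈ 3.275.

β̂_MAP = 3.275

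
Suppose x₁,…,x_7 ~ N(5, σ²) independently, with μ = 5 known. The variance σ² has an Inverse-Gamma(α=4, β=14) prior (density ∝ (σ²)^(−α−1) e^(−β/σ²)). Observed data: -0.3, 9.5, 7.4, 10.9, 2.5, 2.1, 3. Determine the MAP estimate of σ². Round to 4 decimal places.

σ̂²_MAP = 7.9747

Sum of squared deviations about the known mean: SS = (-0.3−5)² + (9.5−5)² + (7.4−5)² + (10.9−5)² + (2.5−5)² + (2.1−5)² + (3−5)² = 107.57.
The Normal likelihood contributes (σ²)^(−n/2) exp(−SS/(2σ²)), so the posterior is Inverse-Gamma(α + n/2, β + SS/2) = Inverse-Gamma(7.5, 67.785).
The mode of Inverse-Gamma(a, b) is b/(a+1) = 67.785/8.5 ≈ 7.9747.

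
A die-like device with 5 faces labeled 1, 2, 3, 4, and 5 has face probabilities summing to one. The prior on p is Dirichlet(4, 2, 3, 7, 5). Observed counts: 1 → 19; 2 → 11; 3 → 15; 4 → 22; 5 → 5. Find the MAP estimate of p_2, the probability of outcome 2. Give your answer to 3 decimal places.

The posterior is Dirichlet(αᵢ + nᵢ) = Dirichlet(23, 13, 18, 29, 10).
For a Dirichlet(a₁,…,a_K) with all aᵢ > 1, the mode has j-th component (aⱼ − 1)/(Σaᵢ − K).
Here Σaᵢ = 93 and K = 5, so p_2 = (13 − 1)/(93 − 5) = 12/88 ≈ 0.136.

MAP estimate: 0.136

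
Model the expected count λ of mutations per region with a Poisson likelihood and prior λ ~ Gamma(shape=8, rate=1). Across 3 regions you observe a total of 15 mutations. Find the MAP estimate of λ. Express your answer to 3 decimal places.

λ̂_MAP = 5.500

Σxᵢ = 15, n = 3.
Posterior ∝ λ^7e^(−1λ) · λ^15e^(−3λ) = λ^22e^(−4λ), i.e. Gamma(shape=23, rate=4).
The mode of a Gamma(a, b) with a ≥ 1 (shape–rate) is (a−1)/b = 22/4 ≈ 5.500.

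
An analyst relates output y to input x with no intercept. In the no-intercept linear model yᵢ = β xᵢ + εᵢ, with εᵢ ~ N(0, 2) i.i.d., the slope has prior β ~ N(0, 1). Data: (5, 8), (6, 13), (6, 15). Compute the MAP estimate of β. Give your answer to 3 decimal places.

β̂_MAP = 2.101

log p(β | y) = −Σ(yᵢ − βxᵢ)²/(2·2) − β²/(2·1) + const.
Setting the derivative to zero: Σxᵢ(yᵢ − βxᵢ)/2 − β/1 = 0, so β = Σxᵢyᵢ / (Σxᵢ² + σ²/τ²).
Σxᵢyᵢ = 5·8 + 6·13 + 6·15 = 208; Σxᵢ² = 97; σ²/τ² = 2.
β̂_MAP = 208 / (97 + 2) = 208/99 ≈ 2.101.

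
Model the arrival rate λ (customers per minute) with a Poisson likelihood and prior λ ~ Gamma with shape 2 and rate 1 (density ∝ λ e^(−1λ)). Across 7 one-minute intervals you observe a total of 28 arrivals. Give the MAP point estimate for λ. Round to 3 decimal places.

λ̂_MAP = 3.625

Σxᵢ = 28, n = 7.
Posterior ∝ λe^(−1λ) · λ^28e^(−7λ) = λ^29e^(−8λ), i.e. Gamma(shape=30, rate=8).
The mode of a Gamma(a, b) with a ≥ 1 (shape–rate) is (a−1)/b = 29/8 ≈ 3.625.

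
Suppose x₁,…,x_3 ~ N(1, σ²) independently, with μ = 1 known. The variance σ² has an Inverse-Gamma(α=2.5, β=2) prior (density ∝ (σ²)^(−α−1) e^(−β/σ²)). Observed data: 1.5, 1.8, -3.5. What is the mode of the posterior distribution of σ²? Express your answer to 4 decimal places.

Sum of squared deviations about the known mean: SS = (1.5−1)² + (1.8−1)² + (-3.5−1)² = 21.14.
The Normal likelihood contributes (σ²)^(−n/2) exp(−SS/(2σ²)), so the posterior is Inverse-Gamma(α + n/2, β + SS/2) = Inverse-Gamma(4, 12.57).
The mode of Inverse-Gamma(a, b) is b/(a+1) = 12.57/5 ≈ 2.5140.

σ̂²_MAP = 2.5140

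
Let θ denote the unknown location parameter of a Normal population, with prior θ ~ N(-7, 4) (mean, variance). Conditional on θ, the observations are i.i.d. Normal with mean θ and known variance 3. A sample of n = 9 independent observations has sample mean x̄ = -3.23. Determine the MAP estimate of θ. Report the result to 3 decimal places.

θ̂_MAP = -3.520

n = 9, x̄ = -3.23.
For a Normal prior and Normal likelihood with known variance, the posterior is Normal; its mode equals its mean, the precision-weighted average.
Prior precision 1/σ₀² = 1/4 = 0.25; data precision n/σ² = 9/3 = 3.
θ̂ = (0.25·(-7) + 3·(-3.23)) / (0.25 + 3) = (-11.44)/3.25 = -3.520.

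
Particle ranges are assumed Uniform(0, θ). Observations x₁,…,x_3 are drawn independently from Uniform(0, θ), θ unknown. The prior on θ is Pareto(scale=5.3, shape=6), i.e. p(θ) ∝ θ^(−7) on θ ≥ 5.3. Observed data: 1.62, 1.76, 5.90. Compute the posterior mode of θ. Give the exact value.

θ̂_MAP = 5.90

The Uniform(0, θ) likelihood is θ^(−n) for θ ≥ max(xᵢ), zero otherwise. Here max(xᵢ) = 5.90.
Posterior ∝ θ^(−7) · θ^(−3) = θ^(−10) on θ ≥ max(5.3, 5.90) = 5.90.
This density is strictly decreasing in θ, so the posterior mode lies at the lower boundary of the support.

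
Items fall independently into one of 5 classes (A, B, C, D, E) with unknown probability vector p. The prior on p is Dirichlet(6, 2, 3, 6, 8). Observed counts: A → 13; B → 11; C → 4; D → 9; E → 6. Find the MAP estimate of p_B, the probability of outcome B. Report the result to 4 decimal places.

MAP estimate of p_B = 0.1905

The posterior is Dirichlet(αᵢ + nᵢ) = Dirichlet(19, 13, 7, 15, 14).
For a Dirichlet(a₁,…,a_K) with all aᵢ > 1, the mode has j-th component (aⱼ − 1)/(Σaᵢ − K).
Here Σaᵢ = 68 and K = 5, so p_B = (13 − 1)/(68 − 5) = 12/63 ≈ 0.1905.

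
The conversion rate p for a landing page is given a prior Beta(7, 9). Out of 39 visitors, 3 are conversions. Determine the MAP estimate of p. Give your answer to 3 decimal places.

Prior: Beta(7, 9).
Data: 3 successes in 39 trials. The binomial likelihood contributes p^3(1−p)^36, so the posterior is Beta(7+3, 9+36) = Beta(10, 45).
For Beta(a, b) with a, b > 1 the mode is (a−1)/(a+b−2) = 9/53 ≈ 0.170.

p̂_MAP = 0.170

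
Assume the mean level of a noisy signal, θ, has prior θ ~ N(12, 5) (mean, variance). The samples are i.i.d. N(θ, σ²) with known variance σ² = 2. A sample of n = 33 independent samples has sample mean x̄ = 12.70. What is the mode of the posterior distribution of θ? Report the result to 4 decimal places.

n = 33, x̄ = 12.70.
For a Normal prior and Normal likelihood with known variance, the posterior is Normal; its mode equals its mean, the precision-weighted average.
Prior precision 1/σ₀² = 1/5 = 0.2; data precision n/σ² = 33/2 = 16.5.
θ̂ = (0.2·12 + 16.5·12.7) / (0.2 + 16.5) = 211.95/16.7 = 4239/334 ≈ 12.6916.

θ̂_MAP = 12.6916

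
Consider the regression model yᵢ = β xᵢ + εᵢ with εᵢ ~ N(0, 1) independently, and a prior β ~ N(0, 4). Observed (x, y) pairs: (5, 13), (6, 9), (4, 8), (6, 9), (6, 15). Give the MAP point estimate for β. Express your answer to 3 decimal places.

β̂_MAP = 1.977

log p(β | y) = −Σ(yᵢ − βxᵢ)²/(2·1) − β²/(2·4) + const.
Setting the derivative to zero: Σxᵢ(yᵢ − βxᵢ)/1 − β/4 = 0, so β = Σxᵢyᵢ / (Σxᵢ² + σ²/τ²).
Σxᵢyᵢ = 5·13 + 6·9 + 4·8 + 6·9 + 6·15 = 295; Σxᵢ² = 149; σ²/τ² = 0.25.
β̂_MAP = 295 / (149 + 0.25) = 295/149.25 ≈ 1.977.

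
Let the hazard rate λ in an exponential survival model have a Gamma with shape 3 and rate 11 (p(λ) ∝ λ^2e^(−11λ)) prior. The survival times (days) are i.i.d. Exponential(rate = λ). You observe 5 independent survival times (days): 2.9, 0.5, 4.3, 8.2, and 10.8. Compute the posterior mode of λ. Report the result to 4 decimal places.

The Exponential(rate=λ) likelihood is ∝ λ^n e^(−λΣtᵢ). Here n = 5 and Σtᵢ = 2.9 + 0.5 + 4.3 + 8.2 + 10.8 = 26.7.
Posterior ∝ λ^2e^(−11λ) · λ^5e^(−26.7λ) = λ^7e^(−37.7λ), i.e. Gamma(8, 37.7).
Mode = (a−1)/b = 7/37.7 ≈ 0.1857.

λ̂_MAP = 0.1857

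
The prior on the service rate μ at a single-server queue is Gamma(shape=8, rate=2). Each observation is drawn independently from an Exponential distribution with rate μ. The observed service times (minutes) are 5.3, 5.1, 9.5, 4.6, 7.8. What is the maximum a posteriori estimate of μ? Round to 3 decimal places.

The Exponential(rate=μ) likelihood is ∝ μ^n e^(−μΣtᵢ). Here n = 5 and Σtᵢ = 5.3 + 5.1 + 9.5 + 4.6 + 7.8 = 32.3.
Posterior ∝ μ^7e^(−2μ) · μ^5e^(−32.3μ) = μ^12e^(−34.3μ), i.e. Gamma(13, 34.3).
Mode = (a−1)/b = 12/34.3 ≈ 0.350.

μ̂_MAP = 0.350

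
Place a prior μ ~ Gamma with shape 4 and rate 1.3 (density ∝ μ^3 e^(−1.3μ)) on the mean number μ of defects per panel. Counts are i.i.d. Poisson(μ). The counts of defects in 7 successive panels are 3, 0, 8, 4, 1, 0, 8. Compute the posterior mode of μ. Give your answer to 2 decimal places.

Σxᵢ = 3+0+8+4+1+0+8 = 24, with n = 7.
Posterior ∝ μ^3e^(−1.3μ) · μ^24e^(−7μ) = μ^27e^(−8.3μ), i.e. Gamma(shape=28, rate=8.3).
The mode of a Gamma(a, b) with a ≥ 1 (shape–rate) is (a−1)/b = 27/8.3 ≈ 3.25.

μ̂_MAP = 3.25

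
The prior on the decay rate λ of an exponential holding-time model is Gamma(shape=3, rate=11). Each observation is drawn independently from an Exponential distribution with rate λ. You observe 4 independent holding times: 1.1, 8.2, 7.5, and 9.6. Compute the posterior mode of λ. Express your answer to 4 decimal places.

The Exponential(rate=λ) likelihood is ∝ λ^n e^(−λΣtᵢ). Here n = 4 and Σtᵢ = 1.1 + 8.2 + 7.5 + 9.6 = 26.4.
Posterior ∝ λ^2e^(−11λ) · λ^4e^(−26.4λ) = λ^6e^(−37.4λ), i.e. Gamma(7, 37.4).
Mode = (a−1)/b = 6/37.4 ≈ 0.1604.

λ̂_MAP = 0.1604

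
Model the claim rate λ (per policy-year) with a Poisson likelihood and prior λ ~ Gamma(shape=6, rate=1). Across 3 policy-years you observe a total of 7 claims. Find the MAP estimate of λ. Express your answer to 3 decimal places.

λ̂_MAP = 3.000

Σxᵢ = 7, n = 3.
Posterior ∝ λ^5e^(−1λ) · λ^7e^(−3λ) = λ^12e^(−4λ), i.e. Gamma(shape=13, rate=4).
The mode of a Gamma(a, b) with a ≥ 1 (shape–rate) is (a−1)/b = 12/4 ≈ 3.000.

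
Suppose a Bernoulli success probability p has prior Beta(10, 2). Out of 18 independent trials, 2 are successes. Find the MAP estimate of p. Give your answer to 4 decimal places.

Prior: Beta(10, 2).
Data: 2 successes in 18 trials. The binomial likelihood contributes p^2(1−p)^16, so the posterior is Beta(10+2, 2+16) = Beta(12, 18).
For Beta(a, b) with a, b > 1 the mode is (a−1)/(a+b−2) = 11/28 ≈ 0.3929.

p̂_MAP = 0.3929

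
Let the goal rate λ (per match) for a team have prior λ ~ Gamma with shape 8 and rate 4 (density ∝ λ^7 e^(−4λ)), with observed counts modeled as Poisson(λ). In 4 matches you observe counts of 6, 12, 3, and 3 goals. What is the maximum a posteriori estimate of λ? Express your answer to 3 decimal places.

λ̂_MAP = 3.875

Σxᵢ = 6+12+3+3 = 24, with n = 4.
Posterior ∝ λ^7e^(−4λ) · λ^24e^(−4λ) = λ^31e^(−8λ), i.e. Gamma(shape=32, rate=8).
The mode of a Gamma(a, b) with a ≥ 1 (shape–rate) is (a−1)/b = 31/8 ≈ 3.875.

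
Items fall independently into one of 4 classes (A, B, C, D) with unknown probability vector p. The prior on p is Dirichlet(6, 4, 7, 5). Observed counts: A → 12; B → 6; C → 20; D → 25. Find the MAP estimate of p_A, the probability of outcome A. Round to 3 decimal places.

MAP estimate of p_A = 0.210

The posterior is Dirichlet(αᵢ + nᵢ) = Dirichlet(18, 10, 27, 30).
For a Dirichlet(a₁,…,a_K) with all aᵢ > 1, the mode has j-th component (aⱼ − 1)/(Σaᵢ − K).
Here Σaᵢ = 85 and K = 4, so p_A = (18 − 1)/(85 − 4) = 17/81 ≈ 0.210.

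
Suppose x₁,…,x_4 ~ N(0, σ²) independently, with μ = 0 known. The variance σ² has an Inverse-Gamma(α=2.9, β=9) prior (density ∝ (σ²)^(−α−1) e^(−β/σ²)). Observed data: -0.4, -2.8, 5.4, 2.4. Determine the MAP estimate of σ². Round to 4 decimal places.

Sum of squared deviations about the known mean: SS = (-0.4−0)² + (-2.8−0)² + (5.4−0)² + (2.4−0)² = 42.92.
The Normal likelihood contributes (σ²)^(−n/2) exp(−SS/(2σ²)), so the posterior is Inverse-Gamma(α + n/2, β + SS/2) = Inverse-Gamma(4.9, 30.46).
The mode of Inverse-Gamma(a, b) is b/(a+1) = 30.46/5.9 ≈ 5.1627.

σ̂²_MAP = 5.1627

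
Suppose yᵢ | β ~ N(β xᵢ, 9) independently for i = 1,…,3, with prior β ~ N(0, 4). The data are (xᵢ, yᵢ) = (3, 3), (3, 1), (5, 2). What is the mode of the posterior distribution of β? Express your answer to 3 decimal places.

β̂_MAP = 0.486

log p(β | y) = −Σ(yᵢ − βxᵢ)²/(2·9) − β²/(2·4) + const.
Setting the derivative to zero: Σxᵢ(yᵢ − βxᵢ)/9 − β/4 = 0, so β = Σxᵢyᵢ / (Σxᵢ² + σ²/τ²).
Σxᵢyᵢ = 3·3 + 3·1 + 5·2 = 22; Σxᵢ² = 43; σ²/τ² = 2.25.
β̂_MAP = 22 / (43 + 2.25) = 22/45.25 ≈ 0.486.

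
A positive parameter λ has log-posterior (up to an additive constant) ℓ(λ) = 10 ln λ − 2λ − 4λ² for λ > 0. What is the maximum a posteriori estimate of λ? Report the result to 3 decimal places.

ℓ'(λ) = 10/λ − 2 − 8λ. Setting this to zero and multiplying by λ: 8λ² + 2λ − 10 = 0.
λ = (−2 + √(2² + 4·8·10)) / (2·8) = (−2 + √324) / 16 = (−2 + 18)/16 = 1.
ℓ''(λ) = −10/λ² − 8 < 0, confirming a maximum.

λ̂_MAP = 1.000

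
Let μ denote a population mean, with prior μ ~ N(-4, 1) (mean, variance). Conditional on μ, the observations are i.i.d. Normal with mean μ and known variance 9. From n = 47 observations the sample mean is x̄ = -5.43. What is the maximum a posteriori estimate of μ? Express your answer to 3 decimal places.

n = 47, x̄ = -5.43.
For a Normal prior and Normal likelihood with known variance, the posterior is Normal; its mode equals its mean, the precision-weighted average.
Prior precision 1/σ₀² = 1/1 = 1; data precision n/σ² = 47/9.
μ̂ = (1·(-4) + (47/9)·(-5.43)) / (1 + 47/9) = (-9707/300)/(56/9) = -29121/5600 ≈ -5.200.

μ̂_MAP = -5.200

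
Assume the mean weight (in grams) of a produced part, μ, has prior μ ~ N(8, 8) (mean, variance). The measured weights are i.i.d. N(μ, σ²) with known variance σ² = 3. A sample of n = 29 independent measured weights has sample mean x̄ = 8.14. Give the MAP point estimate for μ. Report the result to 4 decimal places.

n = 29, x̄ = 8.14.
For a Normal prior and Normal likelihood with known variance, the posterior is Normal; its mode equals its mean, the precision-weighted average.
Prior precision 1/σ₀² = 1/8 = 0.125; data precision n/σ² = 29/3.
μ̂ = (0.125·8 + (29/3)·8.14) / (0.125 + 29/3) = (11953/150)/(235/24) = 47812/5875 ≈ 8.1382.

μ̂_MAP = 8.1382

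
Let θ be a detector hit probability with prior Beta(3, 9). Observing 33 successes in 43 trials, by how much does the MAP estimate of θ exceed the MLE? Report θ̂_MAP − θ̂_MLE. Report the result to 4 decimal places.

Posterior is Beta(36, 19); MAP = (36−1)/(55−2) = 35/53 ≈ 0.66038.
MLE ignores the prior: θ̂_MLE = k/n = 33/43 ≈ 0.76744.
Difference = 35/53 − 33/43 = -244/2279 ≈ -0.1071.

MAP − MLE = -0.1071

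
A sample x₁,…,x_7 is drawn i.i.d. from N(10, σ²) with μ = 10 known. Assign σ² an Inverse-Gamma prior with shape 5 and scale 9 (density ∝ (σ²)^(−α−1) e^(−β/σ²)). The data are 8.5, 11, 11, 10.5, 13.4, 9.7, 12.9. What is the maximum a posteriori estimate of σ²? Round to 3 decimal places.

σ̂²_MAP = 2.240

Sum of squared deviations about the known mean: SS = (8.5−10)² + (11−10)² + (11−10)² + (10.5−10)² + (13.4−10)² + (9.7−10)² + (12.9−10)² = 24.56.
The Normal likelihood contributes (σ²)^(−n/2) exp(−SS/(2σ²)), so the posterior is Inverse-Gamma(α + n/2, β + SS/2) = Inverse-Gamma(8.5, 21.28).
The mode of Inverse-Gamma(a, b) is b/(a+1) = 21.28/9.5 ≈ 2.240.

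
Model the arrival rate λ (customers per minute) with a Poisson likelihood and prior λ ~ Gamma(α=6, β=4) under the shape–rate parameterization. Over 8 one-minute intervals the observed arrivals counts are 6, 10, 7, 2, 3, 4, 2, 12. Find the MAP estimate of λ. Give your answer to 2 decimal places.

λ̂_MAP = 4.25

Σxᵢ = 6+10+7+2+3+4+2+12 = 46, with n = 8.
Posterior ∝ λ^5e^(−4λ) · λ^46e^(−8λ) = λ^51e^(−12λ), i.e. Gamma(shape=52, rate=12).
The mode of a Gamma(a, b) with a ≥ 1 (shape–rate) is (a−1)/b = 51/12 ≈ 4.25.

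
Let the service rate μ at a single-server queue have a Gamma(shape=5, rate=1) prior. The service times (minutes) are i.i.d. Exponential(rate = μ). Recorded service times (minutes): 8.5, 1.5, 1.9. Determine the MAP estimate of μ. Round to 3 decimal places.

μ̂_MAP = 0.543

The Exponential(rate=μ) likelihood is ∝ μ^n e^(−μΣtᵢ). Here n = 3 and Σtᵢ = 8.5 + 1.5 + 1.9 = 11.9.
Posterior ∝ μ^4e^(−1μ) · μ^3e^(−11.9μ) = μ^7e^(−12.9μ), i.e. Gamma(8, 12.9).
Mode = (a−1)/b = 7/12.9 ≈ 0.543.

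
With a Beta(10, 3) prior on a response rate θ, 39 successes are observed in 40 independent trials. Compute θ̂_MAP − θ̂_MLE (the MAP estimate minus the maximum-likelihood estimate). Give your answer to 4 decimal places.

Posterior is Beta(49, 4); MAP = (49−1)/(53−2) = 48/51 ≈ 0.94118.
MLE ignores the prior: θ̂_MLE = k/n = 39/40 ≈ 0.97500.
Difference = 48/51 − 39/40 = -23/680 ≈ -0.0338.

MAP − MLE = -0.0338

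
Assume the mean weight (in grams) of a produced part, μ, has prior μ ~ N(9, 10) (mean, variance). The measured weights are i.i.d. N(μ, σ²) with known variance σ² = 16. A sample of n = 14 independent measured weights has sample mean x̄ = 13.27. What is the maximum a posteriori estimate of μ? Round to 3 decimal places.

μ̂_MAP = 12.832

n = 14, x̄ = 13.27.
For a Normal prior and Normal likelihood with known variance, the posterior is Normal; its mode equals its mean, the precision-weighted average.
Prior precision 1/σ₀² = 1/10 = 0.1; data precision n/σ² = 14/16 = 0.875.
μ̂ = (0.1·9 + 0.875·13.27) / (0.1 + 0.875) = 12.51125/0.975 = 10009/780 ≈ 12.832.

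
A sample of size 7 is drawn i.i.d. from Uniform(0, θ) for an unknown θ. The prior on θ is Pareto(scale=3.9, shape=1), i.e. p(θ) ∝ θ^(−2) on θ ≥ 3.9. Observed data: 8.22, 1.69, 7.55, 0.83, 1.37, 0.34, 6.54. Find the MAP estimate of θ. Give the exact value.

The Uniform(0, θ) likelihood is θ^(−n) for θ ≥ max(xᵢ), zero otherwise. Here max(xᵢ) = 8.22.
Posterior ∝ θ^(−2) · θ^(−7) = θ^(−9) on θ ≥ max(3.9, 8.22) = 8.22.
This density is strictly decreasing in θ, so the posterior mode lies at the lower boundary of the support.

θ̂_MAP = 8.22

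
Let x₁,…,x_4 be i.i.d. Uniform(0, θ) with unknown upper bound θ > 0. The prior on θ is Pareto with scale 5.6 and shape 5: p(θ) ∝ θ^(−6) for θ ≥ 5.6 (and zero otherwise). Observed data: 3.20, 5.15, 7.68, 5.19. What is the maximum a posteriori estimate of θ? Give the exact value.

θ̂_MAP = 7.68

The Uniform(0, θ) likelihood is θ^(−n) for θ ≥ max(xᵢ), zero otherwise. Here max(xᵢ) = 7.68.
Posterior ∝ θ^(−6) · θ^(−4) = θ^(−10) on θ ≥ max(5.6, 7.68) = 7.68.
This density is strictly decreasing in θ, so the posterior mode lies at the lower boundary of the support.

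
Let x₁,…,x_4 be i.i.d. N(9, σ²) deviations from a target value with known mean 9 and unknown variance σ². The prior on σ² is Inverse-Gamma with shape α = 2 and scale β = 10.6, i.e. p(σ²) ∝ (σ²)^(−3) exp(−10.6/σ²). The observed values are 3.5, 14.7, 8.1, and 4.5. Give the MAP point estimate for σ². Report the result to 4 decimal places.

Sum of squared deviations about the known mean: SS = (3.5−9)² + (14.7−9)² + (8.1−9)² + (4.5−9)² = 83.8.
The Normal likelihood contributes (σ²)^(−n/2) exp(−SS/(2σ²)), so the posterior is Inverse-Gamma(α + n/2, β + SS/2) = Inverse-Gamma(4, 52.5).
The mode of Inverse-Gamma(a, b) is b/(a+1) = 52.5/5 ≈ 10.5000.

σ̂²_MAP = 10.5000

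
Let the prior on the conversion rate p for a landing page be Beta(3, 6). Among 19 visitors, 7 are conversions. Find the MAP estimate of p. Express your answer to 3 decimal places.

Prior: Beta(3, 6).
Data: 7 successes in 19 trials. The binomial likelihood contributes p^7(1−p)^12, so the posterior is Beta(3+7, 6+12) = Beta(10, 18).
For Beta(a, b) with a, b > 1 the mode is (a−1)/(a+b−2) = 9/26 ≈ 0.346.

p̂_MAP = 0.346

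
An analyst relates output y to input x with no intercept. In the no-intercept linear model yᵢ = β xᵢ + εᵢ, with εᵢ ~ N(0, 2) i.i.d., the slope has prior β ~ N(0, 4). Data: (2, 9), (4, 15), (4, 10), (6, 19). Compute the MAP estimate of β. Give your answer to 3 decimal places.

log p(β | y) = −Σ(yᵢ − βxᵢ)²/(2·2) − β²/(2·4) + const.
Setting the derivative to zero: Σxᵢ(yᵢ − βxᵢ)/2 − β/4 = 0, so β = Σxᵢyᵢ / (Σxᵢ² + σ²/τ²).
Σxᵢyᵢ = 2·9 + 4·15 + 4·10 + 6·19 = 232; Σxᵢ² = 72; σ²/τ² = 0.5.
β̂_MAP = 232 / (72 + 0.5) = 232/72.5 ≈ 3.200.

β̂_MAP = 3.200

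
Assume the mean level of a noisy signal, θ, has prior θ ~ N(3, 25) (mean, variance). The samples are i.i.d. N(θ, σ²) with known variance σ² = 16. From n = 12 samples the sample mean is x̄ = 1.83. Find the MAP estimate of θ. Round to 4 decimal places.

n = 12, x̄ = 1.83.
For a Normal prior and Normal likelihood with known variance, the posterior is Normal; its mode equals its mean, the precision-weighted average.
Prior precision 1/σ₀² = 1/25 = 0.04; data precision n/σ² = 12/16 = 0.75.
θ̂ = (0.04·3 + 0.75·1.83) / (0.04 + 0.75) = 1.4925/0.79 = 597/316 ≈ 1.8892.

θ̂_MAP = 1.8892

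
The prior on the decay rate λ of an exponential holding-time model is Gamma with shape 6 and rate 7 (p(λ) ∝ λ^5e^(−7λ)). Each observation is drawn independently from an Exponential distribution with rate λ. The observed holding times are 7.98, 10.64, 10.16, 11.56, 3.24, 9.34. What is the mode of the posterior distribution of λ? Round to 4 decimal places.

λ̂_MAP = 0.1836

The Exponential(rate=λ) likelihood is ∝ λ^n e^(−λΣtᵢ). Here n = 6 and Σtᵢ = 7.98 + 10.64 + 10.16 + 11.56 + 3.24 + 9.34 = 52.92.
Posterior ∝ λ^5e^(−7λ) · λ^6e^(−52.92λ) = λ^11e^(−59.92λ), i.e. Gamma(12, 59.92).
Mode = (a−1)/b = 11/59.92 ≈ 0.1836.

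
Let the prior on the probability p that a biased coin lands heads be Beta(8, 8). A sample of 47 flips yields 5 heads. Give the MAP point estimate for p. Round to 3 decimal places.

Prior: Beta(8, 8).
Data: 5 successes in 47 trials. The binomial likelihood contributes p^5(1−p)^42, so the posterior is Beta(8+5, 8+42) = Beta(13, 50).
For Beta(a, b) with a, b > 1 the mode is (a−1)/(a+b−2) = 12/61 ≈ 0.197.

p̂_MAP = 0.197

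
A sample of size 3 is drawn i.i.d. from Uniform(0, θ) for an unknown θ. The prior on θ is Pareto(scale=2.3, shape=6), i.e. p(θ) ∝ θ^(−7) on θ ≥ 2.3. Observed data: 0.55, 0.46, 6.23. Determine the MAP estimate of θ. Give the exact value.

The Uniform(0, θ) likelihood is θ^(−n) for θ ≥ max(xᵢ), zero otherwise. Here max(xᵢ) = 6.23.
Posterior ∝ θ^(−7) · θ^(−3) = θ^(−10) on θ ≥ max(2.3, 6.23) = 6.23.
This density is strictly decreasing in θ, so the posterior mode lies at the lower boundary of the support.

θ̂_MAP = 6.23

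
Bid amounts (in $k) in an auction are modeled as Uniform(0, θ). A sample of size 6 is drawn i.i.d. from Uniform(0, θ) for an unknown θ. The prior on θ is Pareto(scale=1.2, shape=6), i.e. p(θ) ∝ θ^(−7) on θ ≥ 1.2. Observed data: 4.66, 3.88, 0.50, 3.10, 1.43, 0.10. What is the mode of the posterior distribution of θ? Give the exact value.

The Uniform(0, θ) likelihood is θ^(−n) for θ ≥ max(xᵢ), zero otherwise. Here max(xᵢ) = 4.66.
Posterior ∝ θ^(−7) · θ^(−6) = θ^(−13) on θ ≥ max(1.2, 4.66) = 4.66.
This density is strictly decreasing in θ, so the posterior mode lies at the lower boundary of the support.

θ̂_MAP = 4.66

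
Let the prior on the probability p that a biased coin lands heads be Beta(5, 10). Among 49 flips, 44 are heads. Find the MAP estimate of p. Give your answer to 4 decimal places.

Prior: Beta(5, 10).
Data: 44 successes in 49 trials. The binomial likelihood contributes p^44(1−p)^5, so the posterior is Beta(5+44, 10+5) = Beta(49, 15).
For Beta(a, b) with a, b > 1 the mode is (a−1)/(a+b−2) = 48/62 ≈ 0.7742.

p̂_MAP = 0.7742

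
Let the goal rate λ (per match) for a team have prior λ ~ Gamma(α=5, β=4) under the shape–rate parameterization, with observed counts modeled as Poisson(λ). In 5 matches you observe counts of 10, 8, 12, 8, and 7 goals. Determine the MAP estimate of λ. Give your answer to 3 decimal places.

λ̂_MAP = 5.444

Σxᵢ = 10+8+12+8+7 = 45, with n = 5.
Posterior ∝ λ^4e^(−4λ) · λ^45e^(−5λ) = λ^49e^(−9λ), i.e. Gamma(shape=50, rate=9).
The mode of a Gamma(a, b) with a ≥ 1 (shape–rate) is (a−1)/b = 49/9 ≈ 5.444.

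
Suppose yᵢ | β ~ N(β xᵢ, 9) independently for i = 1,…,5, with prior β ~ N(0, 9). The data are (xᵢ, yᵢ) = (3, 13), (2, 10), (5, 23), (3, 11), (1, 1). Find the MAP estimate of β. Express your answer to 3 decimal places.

log p(β | y) = −Σ(yᵢ − βxᵢ)²/(2·9) − β²/(2·9) + const.
Setting the derivative to zero: Σxᵢ(yᵢ − βxᵢ)/9 − β/9 = 0, so β = Σxᵢyᵢ / (Σxᵢ² + σ²/τ²).
Σxᵢyᵢ = 3·13 + 2·10 + 5·23 + 3·11 + 1·1 = 208; Σxᵢ² = 48; σ²/τ² = 1.
β̂_MAP = 208 / (48 + 1) = 208/49 ≈ 4.245.

β̂_MAP = 4.245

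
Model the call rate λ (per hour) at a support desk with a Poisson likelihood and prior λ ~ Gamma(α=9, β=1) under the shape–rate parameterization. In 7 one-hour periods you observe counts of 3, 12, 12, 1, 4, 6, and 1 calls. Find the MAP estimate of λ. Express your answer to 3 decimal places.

λ̂_MAP = 5.875

Σxᵢ = 3+12+12+1+4+6+1 = 39, with n = 7.
Posterior ∝ λ^8e^(−1λ) · λ^39e^(−7λ) = λ^47e^(−8λ), i.e. Gamma(shape=48, rate=8).
The mode of a Gamma(a, b) with a ≥ 1 (shape–rate) is (a−1)/b = 47/8 ≈ 5.875.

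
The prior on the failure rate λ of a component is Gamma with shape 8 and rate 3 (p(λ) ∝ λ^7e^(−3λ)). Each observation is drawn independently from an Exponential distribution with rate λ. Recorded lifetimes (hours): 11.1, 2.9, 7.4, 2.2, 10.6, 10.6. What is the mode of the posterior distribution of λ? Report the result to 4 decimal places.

The Exponential(rate=λ) likelihood is ∝ λ^n e^(−λΣtᵢ). Here n = 6 and Σtᵢ = 11.1 + 2.9 + 7.4 + 2.2 + 10.6 + 10.6 = 44.8.
Posterior ∝ λ^7e^(−3λ) · λ^6e^(−44.8λ) = λ^13e^(−47.8λ), i.e. Gamma(14, 47.8).
Mode = (a−1)/b = 13/47.8 ≈ 0.2720.

λ̂_MAP = 0.2720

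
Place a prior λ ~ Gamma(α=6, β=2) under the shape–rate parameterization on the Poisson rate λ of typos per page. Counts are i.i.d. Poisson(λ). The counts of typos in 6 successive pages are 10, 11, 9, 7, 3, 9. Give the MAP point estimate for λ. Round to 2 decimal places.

λ̂_MAP = 6.75

Σxᵢ = 10+11+9+7+3+9 = 49, with n = 6.
Posterior ∝ λ^5e^(−2λ) · λ^49e^(−6λ) = λ^54e^(−8λ), i.e. Gamma(shape=55, rate=8).
The mode of a Gamma(a, b) with a ≥ 1 (shape–rate) is (a−1)/b = 54/8 ≈ 6.75.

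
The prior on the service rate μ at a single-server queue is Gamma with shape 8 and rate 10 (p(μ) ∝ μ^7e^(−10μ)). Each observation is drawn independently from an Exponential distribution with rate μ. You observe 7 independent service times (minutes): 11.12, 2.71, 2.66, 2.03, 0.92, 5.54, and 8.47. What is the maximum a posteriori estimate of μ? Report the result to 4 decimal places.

The Exponential(rate=μ) likelihood is ∝ μ^n e^(−μΣtᵢ). Here n = 7 and Σtᵢ = 11.12 + 2.71 + 2.66 + 2.03 + 0.92 + 5.54 + 8.47 = 33.45.
Posterior ∝ μ^7e^(−10μ) · μ^7e^(−33.45μ) = μ^14e^(−43.45μ), i.e. Gamma(15, 43.45).
Mode = (a−1)/b = 14/43.45 ≈ 0.3222.

μ̂_MAP = 0.3222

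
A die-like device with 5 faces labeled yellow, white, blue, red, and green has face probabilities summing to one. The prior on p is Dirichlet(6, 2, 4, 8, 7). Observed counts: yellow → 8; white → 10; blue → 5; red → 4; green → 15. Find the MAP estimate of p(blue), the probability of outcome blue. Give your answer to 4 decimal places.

The posterior is Dirichlet(αᵢ + nᵢ) = Dirichlet(14, 12, 9, 12, 22).
For a Dirichlet(a₁,…,a_K) with all aᵢ > 1, the mode has j-th component (aⱼ − 1)/(Σaᵢ − K).
Here Σaᵢ = 69 and K = 5, so p(blue) = (9 − 1)/(69 − 5) = 8/64 ≈ 0.1250.

MAP estimate of p(blue) = 0.1250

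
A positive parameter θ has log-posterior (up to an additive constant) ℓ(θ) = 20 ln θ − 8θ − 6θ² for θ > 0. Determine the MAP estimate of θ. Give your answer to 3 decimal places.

ℓ'(θ) = 20/θ − 8 − 12θ. Setting this to zero and multiplying by θ: 12θ² + 8θ − 20 = 0.
θ = (−8 + √(8² + 4·12·20)) / (2·12) = (−8 + √1024) / 24 = (−8 + 32)/24 = 1.
ℓ''(θ) = −20/θ² − 12 < 0, confirming a maximum.

θ̂_MAP = 1.000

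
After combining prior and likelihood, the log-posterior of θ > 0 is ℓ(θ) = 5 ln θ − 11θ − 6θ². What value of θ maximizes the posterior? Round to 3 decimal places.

ℓ'(θ) = 5/θ − 11 − 12θ. Setting this to zero and multiplying by θ: 12θ² + 11θ − 5 = 0.
θ = (−11 + √(11² + 4·12·5)) / (2·12) = (−11 + √361) / 24 = (−11 + 19)/24 = 1/3.
ℓ''(θ) = −5/θ² − 12 < 0, confirming a maximum.

θ̂_MAP = 0.333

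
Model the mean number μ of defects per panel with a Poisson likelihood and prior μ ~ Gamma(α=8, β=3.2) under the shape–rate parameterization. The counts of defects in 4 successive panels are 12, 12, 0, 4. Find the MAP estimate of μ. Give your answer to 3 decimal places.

Σxᵢ = 12+12+0+4 = 28, with n = 4.
Posterior ∝ μ^7e^(−3.2μ) · μ^28e^(−4μ) = μ^35e^(−7.2μ), i.e. Gamma(shape=36, rate=7.2).
The mode of a Gamma(a, b) with a ≥ 1 (shape–rate) is (a−1)/b = 35/7.2 ≈ 4.861.

μ̂_MAP = 4.861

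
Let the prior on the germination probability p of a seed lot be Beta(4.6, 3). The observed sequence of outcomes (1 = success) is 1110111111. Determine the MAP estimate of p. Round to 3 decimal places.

Prior: Beta(4.6, 3).
Data: 9 successes in 10 trials (from the sequence). The binomial likelihood contributes p^9(1−p)^1, so the posterior is Beta(4.6+9, 3+1) = Beta(13.6, 4).
For Beta(a, b) with a, b > 1 the mode is (a−1)/(a+b−2) = 12.6/15.6 ≈ 0.808.

p̂_MAP = 0.808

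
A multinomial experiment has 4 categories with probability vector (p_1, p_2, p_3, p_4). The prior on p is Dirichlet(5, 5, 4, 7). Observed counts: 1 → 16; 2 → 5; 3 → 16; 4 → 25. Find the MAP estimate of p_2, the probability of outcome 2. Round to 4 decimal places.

The posterior is Dirichlet(αᵢ + nᵢ) = Dirichlet(21, 10, 20, 32).
For a Dirichlet(a₁,…,a_K) with all aᵢ > 1, the mode has j-th component (aⱼ − 1)/(Σaᵢ − K).
Here Σaᵢ = 83 and K = 4, so p_2 = (10 − 1)/(83 − 4) = 9/79 ≈ 0.1139.

MAP estimate: 0.1139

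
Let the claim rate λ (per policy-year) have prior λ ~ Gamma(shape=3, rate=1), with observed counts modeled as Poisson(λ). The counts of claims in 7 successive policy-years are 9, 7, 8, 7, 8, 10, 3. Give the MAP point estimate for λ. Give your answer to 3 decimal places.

Σxᵢ = 9+7+8+7+8+10+3 = 52, with n = 7.
Posterior ∝ λ^2e^(−1λ) · λ^52e^(−7λ) = λ^54e^(−8λ), i.e. Gamma(shape=55, rate=8).
The mode of a Gamma(a, b) with a ≥ 1 (shape–rate) is (a−1)/b = 54/8 ≈ 6.750.

λ̂_MAP = 6.750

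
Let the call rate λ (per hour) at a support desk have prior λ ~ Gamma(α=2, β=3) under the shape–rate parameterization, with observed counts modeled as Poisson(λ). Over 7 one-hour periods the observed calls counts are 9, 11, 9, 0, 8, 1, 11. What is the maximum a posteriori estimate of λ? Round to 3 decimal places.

Σxᵢ = 9+11+9+0+8+1+11 = 49, with n = 7.
Posterior ∝ λe^(−3λ) · λ^49e^(−7λ) = λ^50e^(−10λ), i.e. Gamma(shape=51, rate=10).
The mode of a Gamma(a, b) with a ≥ 1 (shape–rate) is (a−1)/b = 50/10 ≈ 5.000.

λ̂_MAP = 5.000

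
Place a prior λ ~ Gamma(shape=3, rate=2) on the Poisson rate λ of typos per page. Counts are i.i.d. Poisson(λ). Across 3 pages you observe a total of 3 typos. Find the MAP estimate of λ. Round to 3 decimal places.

Σxᵢ = 3, n = 3.
Posterior ∝ λ^2e^(−2λ) · λ^3e^(−3λ) = λ^5e^(−5λ), i.e. Gamma(shape=6, rate=5).
The mode of a Gamma(a, b) with a ≥ 1 (shape–rate) is (a−1)/b = 5/5 ≈ 1.000.

λ̂_MAP = 1.000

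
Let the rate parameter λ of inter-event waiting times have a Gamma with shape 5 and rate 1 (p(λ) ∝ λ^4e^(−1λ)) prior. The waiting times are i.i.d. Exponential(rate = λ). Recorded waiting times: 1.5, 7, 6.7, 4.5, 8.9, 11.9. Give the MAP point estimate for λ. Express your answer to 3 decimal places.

λ̂_MAP = 0.241

The Exponential(rate=λ) likelihood is ∝ λ^n e^(−λΣtᵢ). Here n = 6 and Σtᵢ = 1.5 + 7 + 6.7 + 4.5 + 8.9 + 11.9 = 40.5.
Posterior ∝ λ^4e^(−1λ) · λ^6e^(−40.5λ) = λ^10e^(−41.5λ), i.e. Gamma(11, 41.5).
Mode = (a−1)/b = 10/41.5 ≈ 0.241.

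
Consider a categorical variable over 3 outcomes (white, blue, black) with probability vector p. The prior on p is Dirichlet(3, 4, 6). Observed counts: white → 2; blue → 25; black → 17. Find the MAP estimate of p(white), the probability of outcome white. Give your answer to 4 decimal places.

MAP estimate of p(white) = 0.0741

The posterior is Dirichlet(αᵢ + nᵢ) = Dirichlet(5, 29, 23).
For a Dirichlet(a₁,…,a_K) with all aᵢ > 1, the mode has j-th component (aⱼ − 1)/(Σaᵢ − K).
Here Σaᵢ = 57 and K = 3, so p(white) = (5 − 1)/(57 − 3) = 4/54 ≈ 0.0741.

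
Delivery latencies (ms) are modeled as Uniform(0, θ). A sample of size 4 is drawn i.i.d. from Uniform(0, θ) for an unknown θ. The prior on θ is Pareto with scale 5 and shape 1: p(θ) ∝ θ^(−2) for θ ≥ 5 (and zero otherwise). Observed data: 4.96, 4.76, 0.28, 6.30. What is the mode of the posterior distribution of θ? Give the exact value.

The Uniform(0, θ) likelihood is θ^(−n) for θ ≥ max(xᵢ), zero otherwise. Here max(xᵢ) = 6.30.
Posterior ∝ θ^(−2) · θ^(−4) = θ^(−6) on θ ≥ max(5, 6.30) = 6.30.
This density is strictly decreasing in θ, so the posterior mode lies at the lower boundary of the support.

θ̂_MAP = 6.30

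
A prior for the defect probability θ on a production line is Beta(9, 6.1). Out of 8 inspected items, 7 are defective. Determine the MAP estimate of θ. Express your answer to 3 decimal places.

Prior: Beta(9, 6.1).
Data: 7 successes in 8 trials. The binomial likelihood contributes θ^7(1−θ)^1, so the posterior is Beta(9+7, 6.1+1) = Beta(16, 7.1).
For Beta(a, b) with a, b > 1 the mode is (a−1)/(a+b−2) = 15/21.1 ≈ 0.711.

θ̂_MAP = 0.711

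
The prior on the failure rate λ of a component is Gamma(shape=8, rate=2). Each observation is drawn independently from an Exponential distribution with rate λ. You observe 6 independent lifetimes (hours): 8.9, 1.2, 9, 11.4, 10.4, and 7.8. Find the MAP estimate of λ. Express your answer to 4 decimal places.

λ̂_MAP = 0.2564

The Exponential(rate=λ) likelihood is ∝ λ^n e^(−λΣtᵢ). Here n = 6 and Σtᵢ = 8.9 + 1.2 + 9 + 11.4 + 10.4 + 7.8 = 48.7.
Posterior ∝ λ^7e^(−2λ) · λ^6e^(−48.7λ) = λ^13e^(−50.7λ), i.e. Gamma(14, 50.7).
Mode = (a−1)/b = 13/50.7 ≈ 0.2564.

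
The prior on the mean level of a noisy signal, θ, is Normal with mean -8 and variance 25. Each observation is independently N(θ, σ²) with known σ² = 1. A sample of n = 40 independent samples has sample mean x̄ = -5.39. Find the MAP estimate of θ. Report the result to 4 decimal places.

n = 40, x̄ = -5.39.
For a Normal prior and Normal likelihood with known variance, the posterior is Normal; its mode equals its mean, the precision-weighted average.
Prior precision 1/σ₀² = 1/25 = 0.04; data precision n/σ² = 40/1 = 40.
θ̂ = (0.04·(-8) + 40·(-5.39)) / (0.04 + 40) = (-215.92)/40.04 = -5398/1001 ≈ -5.3926.

θ̂_MAP = -5.3926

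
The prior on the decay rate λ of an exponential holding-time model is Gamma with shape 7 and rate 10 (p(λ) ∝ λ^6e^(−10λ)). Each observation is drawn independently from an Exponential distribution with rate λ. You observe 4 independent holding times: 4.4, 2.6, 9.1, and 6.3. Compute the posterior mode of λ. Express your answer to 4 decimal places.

The Exponential(rate=λ) likelihood is ∝ λ^n e^(−λΣtᵢ). Here n = 4 and Σtᵢ = 4.4 + 2.6 + 9.1 + 6.3 = 22.4.
Posterior ∝ λ^6e^(−10λ) · λ^4e^(−22.4λ) = λ^10e^(−32.4λ), i.e. Gamma(11, 32.4).
Mode = (a−1)/b = 10/32.4 ≈ 0.3086.

λ̂_MAP = 0.3086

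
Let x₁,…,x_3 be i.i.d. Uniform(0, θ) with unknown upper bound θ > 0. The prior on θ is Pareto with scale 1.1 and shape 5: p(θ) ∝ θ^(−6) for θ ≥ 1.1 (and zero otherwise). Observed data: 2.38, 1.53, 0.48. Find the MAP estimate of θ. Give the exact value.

The Uniform(0, θ) likelihood is θ^(−n) for θ ≥ max(xᵢ), zero otherwise. Here max(xᵢ) = 2.38.
Posterior ∝ θ^(−6) · θ^(−3) = θ^(−9) on θ ≥ max(1.1, 2.38) = 2.38.
This density is strictly decreasing in θ, so the posterior mode lies at the lower boundary of the support.

θ̂_MAP = 2.38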